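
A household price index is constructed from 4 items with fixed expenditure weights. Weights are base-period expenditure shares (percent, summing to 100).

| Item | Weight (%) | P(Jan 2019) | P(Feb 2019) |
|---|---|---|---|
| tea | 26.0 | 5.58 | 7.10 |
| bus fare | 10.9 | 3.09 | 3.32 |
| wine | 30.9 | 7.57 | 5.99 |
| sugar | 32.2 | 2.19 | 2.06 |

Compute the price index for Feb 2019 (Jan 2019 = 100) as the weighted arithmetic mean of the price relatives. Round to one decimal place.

99.5

tea: 26.0 × (7.10/5.58) = 26.0 × 1.272401 = 33.0824
bus fare: 10.9 × (3.32/3.09) = 10.9 × 1.074434 = 11.7113
wine: 30.9 × (5.99/7.57) = 30.9 × 0.791281 = 24.4506
sugar: 32.2 × (2.06/2.19) = 32.2 × 0.940639 = 30.2886
Index = Σ wᵢ·(p₁ᵢ/p₀ᵢ) = 33.0824 + 11.7113 + 24.4506 + 30.2886 = 99.5329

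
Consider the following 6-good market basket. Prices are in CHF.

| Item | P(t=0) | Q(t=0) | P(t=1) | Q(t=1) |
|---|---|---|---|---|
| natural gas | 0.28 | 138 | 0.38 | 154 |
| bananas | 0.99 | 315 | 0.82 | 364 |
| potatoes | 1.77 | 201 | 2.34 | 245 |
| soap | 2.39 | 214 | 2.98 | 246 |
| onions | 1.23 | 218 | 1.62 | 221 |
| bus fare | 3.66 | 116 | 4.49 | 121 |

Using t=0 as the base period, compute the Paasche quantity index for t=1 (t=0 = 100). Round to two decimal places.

Paasche quantity index uses current-period prices as weights.
ΣP(t=1)·Q(t=1) = 0.38×154 + 0.82×364 + 2.34×245 + 2.98×246 + 1.62×221 + 4.49×121 = 58.52 + 298.48 + 573.3 + 733.08 + 358.02 + 543.29 = 2564.69
ΣP(t=1)·Q(t=0) = 0.38×138 + 0.82×315 + 2.34×201 + 2.98×214 + 1.62×218 + 4.49×116 = 52.44 + 258.3 + 470.34 + 637.72 + 353.16 + 520.84 = 2292.8
Index = 2564.69 / 2292.8 × 100 = 111.8584

111.86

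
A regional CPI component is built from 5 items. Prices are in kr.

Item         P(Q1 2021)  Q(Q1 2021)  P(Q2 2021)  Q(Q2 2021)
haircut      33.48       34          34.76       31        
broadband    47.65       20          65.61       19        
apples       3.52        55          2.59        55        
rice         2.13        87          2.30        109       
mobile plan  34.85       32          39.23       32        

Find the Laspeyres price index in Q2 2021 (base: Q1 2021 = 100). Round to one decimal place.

114.1

Laspeyres price index uses base-period quantities as weights.
ΣP(Q2 2021)·Q(Q1 2021) = 34.76×34 + 65.61×20 + 2.59×55 + 2.30×87 + 39.23×32 = 1181.84 + 1312.2 + 142.45 + 200.1 + 1255.36 = 4091.95
ΣP(Q1 2021)·Q(Q1 2021) = 33.48×34 + 47.65×20 + 3.52×55 + 2.13×87 + 34.85×32 = 1138.32 + 953 + 193.6 + 185.31 + 1115.2 = 3585.43
Index = 4091.95 / 3585.43 × 100 = 114.1272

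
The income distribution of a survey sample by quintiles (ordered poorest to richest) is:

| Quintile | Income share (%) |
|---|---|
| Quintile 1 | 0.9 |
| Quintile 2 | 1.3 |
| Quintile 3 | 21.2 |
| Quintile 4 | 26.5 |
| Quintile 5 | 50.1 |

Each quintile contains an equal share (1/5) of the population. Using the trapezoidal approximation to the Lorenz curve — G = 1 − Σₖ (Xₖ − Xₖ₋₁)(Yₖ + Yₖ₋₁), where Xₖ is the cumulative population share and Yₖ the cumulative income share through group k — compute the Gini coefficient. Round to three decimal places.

0.494

Cumulative income shares Yₖ: 0.0090, 0.0220, 0.2340, 0.4990, 1.0000
Σ (Xₖ−Xₖ₋₁)(Yₖ+Yₖ₋₁) = (1/5)(0.0090+0.0000) + (1/5)(0.0220+0.0090) + (1/5)(0.2340+0.0220) + (1/5)(0.4990+0.2340) + (1/5)(1.0000+0.4990)
  = 0.0018 + 0.0062 + 0.0512 + 0.1466 + 0.2998 = 0.5056
G = 1 − 0.5056 = 0.4944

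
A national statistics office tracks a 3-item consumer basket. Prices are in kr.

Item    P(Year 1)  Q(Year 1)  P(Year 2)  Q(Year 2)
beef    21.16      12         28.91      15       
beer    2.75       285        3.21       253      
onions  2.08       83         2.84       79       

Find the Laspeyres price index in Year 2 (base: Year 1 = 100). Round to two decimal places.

123.73

Laspeyres price index uses base-period quantities as weights.
ΣP(Year 2)·Q(Year 1) = 28.91×12 + 3.21×285 + 2.84×83 = 346.92 + 914.85 + 235.72 = 1497.49
ΣP(Year 1)·Q(Year 1) = 21.16×12 + 2.75×285 + 2.08×83 = 253.92 + 783.75 + 172.64 = 1210.31
Index = 1497.49 / 1210.31 × 100 = 123.7278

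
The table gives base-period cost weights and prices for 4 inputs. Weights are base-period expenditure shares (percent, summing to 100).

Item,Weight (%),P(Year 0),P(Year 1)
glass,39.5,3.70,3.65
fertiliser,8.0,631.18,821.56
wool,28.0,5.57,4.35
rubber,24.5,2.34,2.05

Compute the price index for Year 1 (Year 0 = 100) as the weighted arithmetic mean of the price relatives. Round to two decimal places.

glass: 39.5 × (3.65/3.70) = 39.5 × 0.986486 = 38.9662
fertiliser: 8.0 × (821.56/631.18) = 8.0 × 1.301626 = 10.4130
wool: 28.0 × (4.35/5.57) = 28.0 × 0.780969 = 21.8671
rubber: 24.5 × (2.05/2.34) = 24.5 × 0.876068 = 21.4637
Index = Σ wᵢ·(p₁ᵢ/p₀ᵢ) = 38.9662 + 10.4130 + 21.8671 + 21.4637 = 92.7100

92.71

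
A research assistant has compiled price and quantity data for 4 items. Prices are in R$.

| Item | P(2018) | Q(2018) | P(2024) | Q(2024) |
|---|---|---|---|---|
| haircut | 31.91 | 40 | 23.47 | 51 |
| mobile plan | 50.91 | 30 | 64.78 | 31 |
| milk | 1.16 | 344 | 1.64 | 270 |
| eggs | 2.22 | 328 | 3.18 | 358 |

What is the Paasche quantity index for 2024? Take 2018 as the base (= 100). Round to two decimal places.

106.62

Paasche quantity index uses current-period prices as weights.
ΣP(2024)·Q(2024) = 23.47×51 + 64.78×31 + 1.64×270 + 3.18×358 = 1196.97 + 2008.18 + 442.8 + 1138.44 = 4786.39
ΣP(2024)·Q(2018) = 23.47×40 + 64.78×30 + 1.64×344 + 3.18×328 = 938.8 + 1943.4 + 564.16 + 1043.04 = 4489.4
Index = 4786.39 / 4489.4 × 100 = 106.6154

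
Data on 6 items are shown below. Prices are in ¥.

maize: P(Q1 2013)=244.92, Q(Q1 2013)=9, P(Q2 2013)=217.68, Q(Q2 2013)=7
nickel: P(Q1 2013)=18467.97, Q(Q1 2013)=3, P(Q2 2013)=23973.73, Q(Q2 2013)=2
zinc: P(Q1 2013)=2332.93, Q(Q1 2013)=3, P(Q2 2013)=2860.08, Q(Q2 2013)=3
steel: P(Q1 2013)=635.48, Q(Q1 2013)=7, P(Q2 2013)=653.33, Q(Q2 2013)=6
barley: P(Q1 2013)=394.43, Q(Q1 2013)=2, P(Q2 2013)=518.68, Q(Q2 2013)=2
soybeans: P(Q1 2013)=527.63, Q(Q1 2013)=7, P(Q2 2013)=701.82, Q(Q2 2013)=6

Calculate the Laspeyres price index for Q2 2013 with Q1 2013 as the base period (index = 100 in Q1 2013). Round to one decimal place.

126.4

Laspeyres price index uses base-period quantities as weights.
ΣP(Q2 2013)·Q(Q1 2013) = 217.68×9 + 23973.73×3 + 2860.08×3 + 653.33×7 + 518.68×2 + 701.82×7 = 1959.12 + 71921.19 + 8580.24 + 4573.31 + 1037.36 + 4912.74 = 92983.96
ΣP(Q1 2013)·Q(Q1 2013) = 244.92×9 + 18467.97×3 + 2332.93×3 + 635.48×7 + 394.43×2 + 527.63×7 = 2204.28 + 55403.91 + 6998.79 + 4448.36 + 788.86 + 3693.41 = 73537.61
Index = 92983.96 / 73537.61 × 100 = 126.4441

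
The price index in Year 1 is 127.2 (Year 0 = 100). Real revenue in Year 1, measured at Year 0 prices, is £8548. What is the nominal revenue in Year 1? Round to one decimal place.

Nominal = Real × (Index/100) = 8548 × (127.2/100)
        = 8548 × 1.272 = 10873.0560

10873.1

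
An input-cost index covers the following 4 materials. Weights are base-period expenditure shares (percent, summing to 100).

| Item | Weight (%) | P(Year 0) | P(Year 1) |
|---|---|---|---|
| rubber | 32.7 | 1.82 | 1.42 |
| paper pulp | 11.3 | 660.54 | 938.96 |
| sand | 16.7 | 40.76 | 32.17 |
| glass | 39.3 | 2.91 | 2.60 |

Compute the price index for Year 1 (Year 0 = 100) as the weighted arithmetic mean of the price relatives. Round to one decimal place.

rubber: 32.7 × (1.42/1.82) = 32.7 × 0.780220 = 25.5132
paper pulp: 11.3 × (938.96/660.54) = 11.3 × 1.421504 = 16.0630
sand: 16.7 × (32.17/40.76) = 16.7 × 0.789254 = 13.1805
glass: 39.3 × (2.60/2.91) = 39.3 × 0.893471 = 35.1134
Index = Σ wᵢ·(p₁ᵢ/p₀ᵢ) = 25.5132 + 16.0630 + 13.1805 + 35.1134 = 89.8701

89.9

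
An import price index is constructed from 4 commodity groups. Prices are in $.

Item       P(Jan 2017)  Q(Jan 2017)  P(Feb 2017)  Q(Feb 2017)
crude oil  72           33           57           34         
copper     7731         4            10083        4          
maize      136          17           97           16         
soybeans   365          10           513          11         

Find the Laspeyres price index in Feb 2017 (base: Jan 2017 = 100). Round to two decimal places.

124.78

Laspeyres price index uses base-period quantities as weights.
ΣP(Feb 2017)·Q(Jan 2017) = 57×33 + 10083×4 + 97×17 + 513×10 = 1881 + 40332 + 1649 + 5130 = 48992
ΣP(Jan 2017)·Q(Jan 2017) = 72×33 + 7731×4 + 136×17 + 365×10 = 2376 + 30924 + 2312 + 3650 = 39262
Index = 48992 / 39262 × 100 = 124.7822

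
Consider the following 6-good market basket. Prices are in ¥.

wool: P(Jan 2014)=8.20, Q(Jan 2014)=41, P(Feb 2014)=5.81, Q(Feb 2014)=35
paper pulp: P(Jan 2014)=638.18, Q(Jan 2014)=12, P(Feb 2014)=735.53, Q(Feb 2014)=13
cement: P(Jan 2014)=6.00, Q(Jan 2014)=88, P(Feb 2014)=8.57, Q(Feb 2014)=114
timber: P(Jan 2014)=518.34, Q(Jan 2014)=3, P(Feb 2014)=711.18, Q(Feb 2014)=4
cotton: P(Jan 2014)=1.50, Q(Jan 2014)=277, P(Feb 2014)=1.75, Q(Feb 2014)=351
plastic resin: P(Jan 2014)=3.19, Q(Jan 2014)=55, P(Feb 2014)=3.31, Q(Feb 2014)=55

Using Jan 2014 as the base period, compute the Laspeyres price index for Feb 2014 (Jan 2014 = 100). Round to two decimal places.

118.29

Laspeyres price index uses base-period quantities as weights.
ΣP(Feb 2014)·Q(Jan 2014) = 5.81×41 + 735.53×12 + 8.57×88 + 711.18×3 + 1.75×277 + 3.31×55 = 238.21 + 8826.36 + 754.16 + 2133.54 + 484.75 + 182.05 = 12619.07
ΣP(Jan 2014)·Q(Jan 2014) = 8.20×41 + 638.18×12 + 6.00×88 + 518.34×3 + 1.50×277 + 3.19×55 = 336.2 + 7658.16 + 528 + 1555.02 + 415.5 + 175.45 = 10668.33
Index = 12619.07 / 10668.33 × 100 = 118.2853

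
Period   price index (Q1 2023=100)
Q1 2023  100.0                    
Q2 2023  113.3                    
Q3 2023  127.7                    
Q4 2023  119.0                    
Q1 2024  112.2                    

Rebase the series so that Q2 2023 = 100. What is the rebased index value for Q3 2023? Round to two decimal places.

Rebased(Q3 2023) = 127.7 / 113.3 × 100 = 112.7096

112.71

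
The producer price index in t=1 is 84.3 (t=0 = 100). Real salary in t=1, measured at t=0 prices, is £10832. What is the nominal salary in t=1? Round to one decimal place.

Nominal = Real × (Index/100) = 10832 × (84.3/100)
        = 10832 × 0.843 = 9131.3760

9131.4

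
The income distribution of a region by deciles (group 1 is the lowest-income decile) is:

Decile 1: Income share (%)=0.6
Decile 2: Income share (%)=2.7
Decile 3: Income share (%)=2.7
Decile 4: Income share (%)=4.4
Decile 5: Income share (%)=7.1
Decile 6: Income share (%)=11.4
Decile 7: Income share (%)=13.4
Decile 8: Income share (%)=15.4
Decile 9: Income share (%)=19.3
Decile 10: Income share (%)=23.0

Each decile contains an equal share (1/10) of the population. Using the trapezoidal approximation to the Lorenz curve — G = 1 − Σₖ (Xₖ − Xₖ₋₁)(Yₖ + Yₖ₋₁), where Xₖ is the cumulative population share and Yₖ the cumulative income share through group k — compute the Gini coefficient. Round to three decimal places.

0.413

Cumulative income shares Yₖ: 0.0060, 0.0330, 0.0600, 0.1040, 0.1750, 0.2890, 0.4230, 0.5770, 0.7700, 1.0000
Σ (Xₖ−Xₖ₋₁)(Yₖ+Yₖ₋₁) = (1/10)(0.0060+0.0000) + (1/10)(0.0330+0.0060) + (1/10)(0.0600+0.0330) + (1/10)(0.1040+0.0600) + (1/10)(0.1750+0.1040) + (1/10)(0.2890+0.1750) + (1/10)(0.4230+0.2890) + (1/10)(0.5770+0.4230) + (1/10)(0.7700+0.5770) + (1/10)(1.0000+0.7700)
  = 0.0006 + 0.0039 + 0.0093 + 0.0164 + 0.0279 + 0.0464 + 0.0712 + 0.1000 + 0.1347 + 0.1770 = 0.5874
G = 1 − 0.5874 = 0.4126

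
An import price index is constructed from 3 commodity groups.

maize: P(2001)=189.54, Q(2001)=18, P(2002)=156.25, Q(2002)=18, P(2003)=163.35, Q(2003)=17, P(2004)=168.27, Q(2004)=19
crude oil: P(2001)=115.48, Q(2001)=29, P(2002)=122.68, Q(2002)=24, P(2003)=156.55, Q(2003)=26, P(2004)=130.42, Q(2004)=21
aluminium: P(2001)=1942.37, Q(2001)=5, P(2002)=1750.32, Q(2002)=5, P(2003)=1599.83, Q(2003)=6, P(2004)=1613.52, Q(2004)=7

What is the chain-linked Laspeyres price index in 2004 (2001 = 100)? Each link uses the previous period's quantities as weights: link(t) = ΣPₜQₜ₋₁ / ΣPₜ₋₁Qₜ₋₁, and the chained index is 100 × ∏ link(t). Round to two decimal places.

Link 2001→2002:
ΣP(2002)Q(2001) = 156.25×18 + 122.68×29 + 1750.32×5 = 2812.5 + 3557.72 + 8751.6 = 15121.82
ΣP(2001)Q(2001) = 189.54×18 + 115.48×29 + 1942.37×5 = 3411.72 + 3348.92 + 9711.85 = 16472.49
link = 15121.82/16472.49 = 0.918005
Link 2002→2003:
ΣP(2003)Q(2002) = 163.35×18 + 156.55×24 + 1599.83×5 = 2940.3 + 3757.2 + 7999.15 = 14696.65
ΣP(2002)Q(2002) = 156.25×18 + 122.68×24 + 1750.32×5 = 2812.5 + 2944.32 + 8751.6 = 14508.42
link = 14696.65/14508.42 = 1.012974
Link 2003→2004:
ΣP(2004)Q(2003) = 168.27×17 + 130.42×26 + 1613.52×6 = 2860.59 + 3390.92 + 9681.12 = 15932.63
ΣP(2003)Q(2003) = 163.35×17 + 156.55×26 + 1599.83×6 = 2776.95 + 4070.3 + 9598.98 = 16446.23
link = 15932.63/16446.23 = 0.968771
Chained index = 100 × 0.918005 × 1.012974 × 0.968771 = 90.0874

90.09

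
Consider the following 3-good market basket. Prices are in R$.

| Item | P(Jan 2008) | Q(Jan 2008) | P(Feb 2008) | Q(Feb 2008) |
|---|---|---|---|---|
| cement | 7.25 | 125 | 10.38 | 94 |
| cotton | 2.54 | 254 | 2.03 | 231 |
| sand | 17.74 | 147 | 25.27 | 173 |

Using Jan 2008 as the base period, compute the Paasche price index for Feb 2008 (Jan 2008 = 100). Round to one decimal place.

Paasche price index uses current-period quantities as weights.
ΣP(Feb 2008)·Q(Feb 2008) = 10.38×94 + 2.03×231 + 25.27×173 = 975.72 + 468.93 + 4371.71 = 5816.36
ΣP(Jan 2008)·Q(Feb 2008) = 7.25×94 + 2.54×231 + 17.74×173 = 681.5 + 586.74 + 3069.02 = 4337.26
Index = 5816.36 / 4337.26 × 100 = 134.1022

134.1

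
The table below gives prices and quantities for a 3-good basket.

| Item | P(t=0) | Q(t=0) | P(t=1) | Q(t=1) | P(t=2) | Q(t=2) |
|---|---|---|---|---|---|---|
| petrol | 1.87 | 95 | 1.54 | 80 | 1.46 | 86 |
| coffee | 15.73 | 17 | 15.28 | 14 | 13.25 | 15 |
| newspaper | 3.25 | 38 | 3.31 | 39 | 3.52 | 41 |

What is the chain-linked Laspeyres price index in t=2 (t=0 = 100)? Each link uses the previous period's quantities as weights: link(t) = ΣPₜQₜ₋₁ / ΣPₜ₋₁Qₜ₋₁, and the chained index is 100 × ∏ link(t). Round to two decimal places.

88.20

Link t=0→t=1:
ΣP(t=1)Q(t=0) = 1.54×95 + 15.28×17 + 3.31×38 = 146.3 + 259.76 + 125.78 = 531.84
ΣP(t=0)Q(t=0) = 1.87×95 + 15.73×17 + 3.25×38 = 177.65 + 267.41 + 123.5 = 568.56
link = 531.84/568.56 = 0.935416
Link t=1→t=2:
ΣP(t=2)Q(t=1) = 1.46×80 + 13.25×14 + 3.52×39 = 116.8 + 185.5 + 137.28 = 439.58
ΣP(t=1)Q(t=1) = 1.54×80 + 15.28×14 + 3.31×39 = 123.2 + 213.92 + 129.09 = 466.21
link = 439.58/466.21 = 0.942880
Chained index = 100 × 0.935416 × 0.942880 = 88.1985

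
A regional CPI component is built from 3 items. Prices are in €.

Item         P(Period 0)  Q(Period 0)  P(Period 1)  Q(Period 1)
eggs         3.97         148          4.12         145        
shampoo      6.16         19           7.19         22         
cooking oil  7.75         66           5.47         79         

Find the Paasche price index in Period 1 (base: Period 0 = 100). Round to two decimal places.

89.75

Paasche price index uses current-period quantities as weights.
ΣP(Period 1)·Q(Period 1) = 4.12×145 + 7.19×22 + 5.47×79 = 597.4 + 158.18 + 432.13 = 1187.71
ΣP(Period 0)·Q(Period 1) = 3.97×145 + 6.16×22 + 7.75×79 = 575.65 + 135.52 + 612.25 = 1323.42
Index = 1187.71 / 1323.42 × 100 = 89.7455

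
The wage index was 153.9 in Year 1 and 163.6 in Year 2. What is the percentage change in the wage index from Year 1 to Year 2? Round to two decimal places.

6.30%

Change = (163.6 − 153.9) / 153.9 × 100
       = 9.7 / 153.9 × 100 = 6.3028%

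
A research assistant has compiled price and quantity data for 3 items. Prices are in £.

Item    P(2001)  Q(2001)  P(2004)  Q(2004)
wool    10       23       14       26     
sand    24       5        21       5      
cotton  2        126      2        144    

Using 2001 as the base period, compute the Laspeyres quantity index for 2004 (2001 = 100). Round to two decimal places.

Laspeyres quantity index uses base-period prices as weights.
ΣP(2001)·Q(2004) = 10×26 + 24×5 + 2×144 = 260 + 120 + 288 = 668
ΣP(2001)·Q(2001) = 10×23 + 24×5 + 2×126 = 230 + 120 + 252 = 602
Index = 668 / 602 × 100 = 110.9635

110.96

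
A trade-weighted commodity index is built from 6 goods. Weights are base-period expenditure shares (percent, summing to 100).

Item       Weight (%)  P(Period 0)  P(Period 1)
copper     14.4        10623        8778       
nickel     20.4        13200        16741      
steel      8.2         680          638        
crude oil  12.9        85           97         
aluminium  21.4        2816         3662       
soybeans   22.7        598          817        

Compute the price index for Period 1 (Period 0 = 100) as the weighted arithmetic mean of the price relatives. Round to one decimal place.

119.0

copper: 14.4 × (8778/10623) = 14.4 × 0.826320 = 11.8990
nickel: 20.4 × (16741/13200) = 20.4 × 1.268258 = 25.8725
steel: 8.2 × (638/680) = 8.2 × 0.938235 = 7.6935
crude oil: 12.9 × (97/85) = 12.9 × 1.141176 = 14.7212
aluminium: 21.4 × (3662/2816) = 21.4 × 1.300426 = 27.8291
soybeans: 22.7 × (817/598) = 22.7 × 1.366221 = 31.0132
Index = Σ wᵢ·(p₁ᵢ/p₀ᵢ) = 11.8990 + 25.8725 + 7.6935 + 14.7212 + 27.8291 + 31.0132 = 119.0285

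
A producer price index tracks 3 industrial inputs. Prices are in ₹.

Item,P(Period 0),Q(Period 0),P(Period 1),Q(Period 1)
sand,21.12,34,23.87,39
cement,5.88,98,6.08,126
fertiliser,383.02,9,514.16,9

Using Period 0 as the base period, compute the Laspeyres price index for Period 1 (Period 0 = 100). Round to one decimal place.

Laspeyres price index uses base-period quantities as weights.
ΣP(Period 1)·Q(Period 0) = 23.87×34 + 6.08×98 + 514.16×9 = 811.58 + 595.84 + 4627.44 = 6034.86
ΣP(Period 0)·Q(Period 0) = 21.12×34 + 5.88×98 + 383.02×9 = 718.08 + 576.24 + 3447.18 = 4741.5
Index = 6034.86 / 4741.5 × 100 = 127.2774

127.3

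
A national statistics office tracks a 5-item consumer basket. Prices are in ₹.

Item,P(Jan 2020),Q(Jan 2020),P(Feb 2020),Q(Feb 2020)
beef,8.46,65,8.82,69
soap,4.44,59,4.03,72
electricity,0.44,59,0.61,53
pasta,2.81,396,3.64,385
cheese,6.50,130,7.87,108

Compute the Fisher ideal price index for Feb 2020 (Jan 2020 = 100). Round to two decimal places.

117.93

Laspeyres component (base-period weights):
ΣP(Feb 2020)Q(Jan 2020) = 8.82×65 + 4.03×59 + 0.61×59 + 3.64×396 + 7.87×130 = 573.3 + 237.77 + 35.99 + 1441.44 + 1023.1 = 3311.6
ΣP(Jan 2020)Q(Jan 2020) = 8.46×65 + 4.44×59 + 0.44×59 + 2.81×396 + 6.50×130 = 549.9 + 261.96 + 25.96 + 1112.76 + 845 = 2795.58
L = 3311.6 / 2795.58 × 100 = 118.4584
Paasche component (current-period weights):
ΣP(Feb 2020)Q(Feb 2020) = 8.82×69 + 4.03×72 + 0.61×53 + 3.64×385 + 7.87×108 = 608.58 + 290.16 + 32.33 + 1401.4 + 849.96 = 3182.43
ΣP(Jan 2020)Q(Feb 2020) = 8.46×69 + 4.44×72 + 0.44×53 + 2.81×385 + 6.50×108 = 583.74 + 319.68 + 23.32 + 1081.85 + 702 = 2710.59
P = 3182.43 / 2710.59 × 100 = 117.4073
Fisher = √(L × P) = √(118.4584 × 117.4073) = 117.9317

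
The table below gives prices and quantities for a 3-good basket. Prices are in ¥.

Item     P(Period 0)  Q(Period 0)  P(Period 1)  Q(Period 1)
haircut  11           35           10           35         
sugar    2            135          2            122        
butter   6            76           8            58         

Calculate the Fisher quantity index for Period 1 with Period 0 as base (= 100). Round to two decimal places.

Laspeyres component (base-period weights):
ΣP(Period 0)Q(Period 1) = 11×35 + 2×122 + 6×58 = 385 + 244 + 348 = 977
ΣP(Period 0)Q(Period 0) = 11×35 + 2×135 + 6×76 = 385 + 270 + 456 = 1111
L = 977 / 1111 × 100 = 87.9388
Paasche component (current-period weights):
ΣP(Period 1)Q(Period 1) = 10×35 + 2×122 + 8×58 = 350 + 244 + 464 = 1058
ΣP(Period 1)Q(Period 0) = 10×35 + 2×135 + 8×76 = 350 + 270 + 608 = 1228
P = 1058 / 1228 × 100 = 86.1564
Fisher = √(L × P) = √(87.9388 × 86.1564) = 87.0430

87.04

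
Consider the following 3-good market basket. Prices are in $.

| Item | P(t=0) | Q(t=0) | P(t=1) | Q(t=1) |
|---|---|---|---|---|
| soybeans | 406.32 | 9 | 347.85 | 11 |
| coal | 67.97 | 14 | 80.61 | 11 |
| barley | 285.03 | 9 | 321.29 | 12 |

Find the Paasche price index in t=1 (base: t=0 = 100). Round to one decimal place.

99.2

Paasche price index uses current-period quantities as weights.
ΣP(t=1)·Q(t=1) = 347.85×11 + 80.61×11 + 321.29×12 = 3826.35 + 886.71 + 3855.48 = 8568.54
ΣP(t=0)·Q(t=1) = 406.32×11 + 67.97×11 + 285.03×12 = 4469.52 + 747.67 + 3420.36 = 8637.55
Index = 8568.54 / 8637.55 × 100 = 99.2010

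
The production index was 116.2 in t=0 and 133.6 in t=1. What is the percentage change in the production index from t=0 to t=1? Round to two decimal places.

14.97%

Change = (133.6 − 116.2) / 116.2 × 100
       = 17.4 / 116.2 × 100 = 14.9742%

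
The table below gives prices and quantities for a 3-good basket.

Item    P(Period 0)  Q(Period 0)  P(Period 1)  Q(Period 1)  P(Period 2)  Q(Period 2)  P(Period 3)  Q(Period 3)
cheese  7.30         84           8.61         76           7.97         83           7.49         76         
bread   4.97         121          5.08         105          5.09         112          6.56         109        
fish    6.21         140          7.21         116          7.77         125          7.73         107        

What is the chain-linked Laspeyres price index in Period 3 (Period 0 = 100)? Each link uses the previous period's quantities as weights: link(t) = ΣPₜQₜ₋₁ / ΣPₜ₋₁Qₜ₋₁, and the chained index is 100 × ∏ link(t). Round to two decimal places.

119.78

Link Period 0→Period 1:
ΣP(Period 1)Q(Period 0) = 8.61×84 + 5.08×121 + 7.21×140 = 723.24 + 614.68 + 1009.4 = 2347.32
ΣP(Period 0)Q(Period 0) = 7.30×84 + 4.97×121 + 6.21×140 = 613.2 + 601.37 + 869.4 = 2083.97
link = 2347.32/2083.97 = 1.126369
Link Period 1→Period 2:
ΣP(Period 2)Q(Period 1) = 7.97×76 + 5.09×105 + 7.77×116 = 605.72 + 534.45 + 901.32 = 2041.49
ΣP(Period 1)Q(Period 1) = 8.61×76 + 5.08×105 + 7.21×116 = 654.36 + 533.4 + 836.36 = 2024.12
link = 2041.49/2024.12 = 1.008582
Link Period 2→Period 3:
ΣP(Period 3)Q(Period 2) = 7.49×83 + 6.56×112 + 7.73×125 = 621.67 + 734.72 + 966.25 = 2322.64
ΣP(Period 2)Q(Period 2) = 7.97×83 + 5.09×112 + 7.77×125 = 661.51 + 570.08 + 971.25 = 2202.84
link = 2322.64/2202.84 = 1.054384
Chained index = 100 × 1.126369 × 1.008582 × 1.054384 = 119.7818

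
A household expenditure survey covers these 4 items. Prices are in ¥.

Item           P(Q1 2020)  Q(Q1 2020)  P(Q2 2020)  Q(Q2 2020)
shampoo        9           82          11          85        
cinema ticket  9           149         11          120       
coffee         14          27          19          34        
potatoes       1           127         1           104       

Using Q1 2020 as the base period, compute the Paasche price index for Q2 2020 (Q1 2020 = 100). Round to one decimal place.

Paasche price index uses current-period quantities as weights.
ΣP(Q2 2020)·Q(Q2 2020) = 11×85 + 11×120 + 19×34 + 1×104 = 935 + 1320 + 646 + 104 = 3005
ΣP(Q1 2020)·Q(Q2 2020) = 9×85 + 9×120 + 14×34 + 1×104 = 765 + 1080 + 476 + 104 = 2425
Index = 3005 / 2425 × 100 = 123.9175

123.9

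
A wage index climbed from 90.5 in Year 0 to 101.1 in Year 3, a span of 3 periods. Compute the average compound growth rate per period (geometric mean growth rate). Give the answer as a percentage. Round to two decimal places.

Growth factor = (101.1/90.5)^(1/3) = (1.117127)^(1/3) = 1.037610
Growth rate = 1.037610 − 1 = 0.037610 = 3.7610%

3.76%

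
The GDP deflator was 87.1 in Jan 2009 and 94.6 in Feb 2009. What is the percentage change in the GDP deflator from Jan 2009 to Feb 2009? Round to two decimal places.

Change = (94.6 − 87.1) / 87.1 × 100
       = 7.5 / 87.1 × 100 = 8.6108%

8.61%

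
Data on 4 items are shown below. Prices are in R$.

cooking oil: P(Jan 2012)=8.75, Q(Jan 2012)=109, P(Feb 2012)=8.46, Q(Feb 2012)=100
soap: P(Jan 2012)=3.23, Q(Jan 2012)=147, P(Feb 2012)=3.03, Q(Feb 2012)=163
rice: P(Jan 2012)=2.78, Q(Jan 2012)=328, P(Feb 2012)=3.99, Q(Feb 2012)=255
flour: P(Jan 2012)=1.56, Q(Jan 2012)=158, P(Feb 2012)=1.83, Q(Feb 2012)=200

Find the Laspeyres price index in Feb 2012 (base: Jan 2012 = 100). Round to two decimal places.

Laspeyres price index uses base-period quantities as weights.
ΣP(Feb 2012)·Q(Jan 2012) = 8.46×109 + 3.03×147 + 3.99×328 + 1.83×158 = 922.14 + 445.41 + 1308.72 + 289.14 = 2965.41
ΣP(Jan 2012)·Q(Jan 2012) = 8.75×109 + 3.23×147 + 2.78×328 + 1.56×158 = 953.75 + 474.81 + 911.84 + 246.48 = 2586.88
Index = 2965.41 / 2586.88 × 100 = 114.6327

114.63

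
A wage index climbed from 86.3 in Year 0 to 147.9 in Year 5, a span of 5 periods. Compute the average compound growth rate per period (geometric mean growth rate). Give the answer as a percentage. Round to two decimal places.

11.38%

Growth factor = (147.9/86.3)^(1/5) = (1.713789)^(1/5) = 1.113760
Growth rate = 1.113760 − 1 = 0.113760 = 11.3760%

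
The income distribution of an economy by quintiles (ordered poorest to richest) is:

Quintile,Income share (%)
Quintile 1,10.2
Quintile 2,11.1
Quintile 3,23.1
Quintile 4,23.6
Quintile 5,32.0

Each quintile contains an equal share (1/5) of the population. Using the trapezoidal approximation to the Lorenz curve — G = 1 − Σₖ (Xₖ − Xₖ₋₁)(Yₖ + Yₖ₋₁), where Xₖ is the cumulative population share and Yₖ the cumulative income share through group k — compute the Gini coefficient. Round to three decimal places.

0.224

Cumulative income shares Yₖ: 0.1020, 0.2130, 0.4440, 0.6800, 1.0000
Σ (Xₖ−Xₖ₋₁)(Yₖ+Yₖ₋₁) = (1/5)(0.1020+0.0000) + (1/5)(0.2130+0.1020) + (1/5)(0.4440+0.2130) + (1/5)(0.6800+0.4440) + (1/5)(1.0000+0.6800)
  = 0.0204 + 0.0630 + 0.1314 + 0.2248 + 0.3360 = 0.7756
G = 1 − 0.7756 = 0.2244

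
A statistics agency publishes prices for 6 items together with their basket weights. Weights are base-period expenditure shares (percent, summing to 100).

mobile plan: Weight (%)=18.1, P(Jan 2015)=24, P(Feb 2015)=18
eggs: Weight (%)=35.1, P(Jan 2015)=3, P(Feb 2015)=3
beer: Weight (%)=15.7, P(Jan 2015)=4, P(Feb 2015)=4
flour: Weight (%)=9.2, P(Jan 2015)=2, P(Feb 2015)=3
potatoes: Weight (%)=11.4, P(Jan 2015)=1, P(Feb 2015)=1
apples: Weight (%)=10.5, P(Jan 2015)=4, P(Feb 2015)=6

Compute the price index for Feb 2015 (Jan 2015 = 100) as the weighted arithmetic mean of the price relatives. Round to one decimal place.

105.3

mobile plan: 18.1 × (18/24) = 18.1 × 0.750000 = 13.5750
eggs: 35.1 × (3/3) = 35.1 × 1.000000 = 35.1000
beer: 15.7 × (4/4) = 15.7 × 1.000000 = 15.7000
flour: 9.2 × (3/2) = 9.2 × 1.500000 = 13.8000
potatoes: 11.4 × (1/1) = 11.4 × 1.000000 = 11.4000
apples: 10.5 × (6/4) = 10.5 × 1.500000 = 15.7500
Index = Σ wᵢ·(p₁ᵢ/p₀ᵢ) = 13.5750 + 35.1000 + 15.7000 + 13.8000 + 11.4000 + 15.7500 = 105.3250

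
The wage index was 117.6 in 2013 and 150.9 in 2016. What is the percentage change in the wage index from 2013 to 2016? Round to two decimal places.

Change = (150.9 − 117.6) / 117.6 × 100
       = 33.3 / 117.6 × 100 = 28.3163%

28.32%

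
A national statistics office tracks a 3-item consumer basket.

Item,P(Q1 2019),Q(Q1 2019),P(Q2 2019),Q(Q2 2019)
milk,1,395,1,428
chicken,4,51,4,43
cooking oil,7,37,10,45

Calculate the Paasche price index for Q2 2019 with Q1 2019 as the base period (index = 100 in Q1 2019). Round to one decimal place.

Paasche price index uses current-period quantities as weights.
ΣP(Q2 2019)·Q(Q2 2019) = 1×428 + 4×43 + 10×45 = 428 + 172 + 450 = 1050
ΣP(Q1 2019)·Q(Q2 2019) = 1×428 + 4×43 + 7×45 = 428 + 172 + 315 = 915
Index = 1050 / 915 × 100 = 114.7541

114.8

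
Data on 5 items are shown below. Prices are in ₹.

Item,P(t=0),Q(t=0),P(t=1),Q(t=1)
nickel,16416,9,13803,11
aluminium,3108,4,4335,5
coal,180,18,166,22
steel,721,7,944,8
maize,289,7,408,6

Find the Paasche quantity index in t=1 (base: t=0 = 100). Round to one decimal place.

121.5

Paasche quantity index uses current-period prices as weights.
ΣP(t=1)·Q(t=1) = 13803×11 + 4335×5 + 166×22 + 944×8 + 408×6 = 151833 + 21675 + 3652 + 7552 + 2448 = 187160
ΣP(t=1)·Q(t=0) = 13803×9 + 4335×4 + 166×18 + 944×7 + 408×7 = 124227 + 17340 + 2988 + 6608 + 2856 = 154019
Index = 187160 / 154019 × 100 = 121.5175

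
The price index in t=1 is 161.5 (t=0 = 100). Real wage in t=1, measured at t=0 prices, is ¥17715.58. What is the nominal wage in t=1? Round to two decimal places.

28610.66

Nominal = Real × (Index/100) = 17715.58 × (161.5/100)
        = 17715.58 × 1.615 = 28610.6617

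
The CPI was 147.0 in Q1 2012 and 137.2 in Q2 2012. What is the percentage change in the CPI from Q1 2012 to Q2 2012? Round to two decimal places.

Change = (137.2 − 147.0) / 147.0 × 100
       = -9.8 / 147.0 × 100 = -6.6667%

-6.67%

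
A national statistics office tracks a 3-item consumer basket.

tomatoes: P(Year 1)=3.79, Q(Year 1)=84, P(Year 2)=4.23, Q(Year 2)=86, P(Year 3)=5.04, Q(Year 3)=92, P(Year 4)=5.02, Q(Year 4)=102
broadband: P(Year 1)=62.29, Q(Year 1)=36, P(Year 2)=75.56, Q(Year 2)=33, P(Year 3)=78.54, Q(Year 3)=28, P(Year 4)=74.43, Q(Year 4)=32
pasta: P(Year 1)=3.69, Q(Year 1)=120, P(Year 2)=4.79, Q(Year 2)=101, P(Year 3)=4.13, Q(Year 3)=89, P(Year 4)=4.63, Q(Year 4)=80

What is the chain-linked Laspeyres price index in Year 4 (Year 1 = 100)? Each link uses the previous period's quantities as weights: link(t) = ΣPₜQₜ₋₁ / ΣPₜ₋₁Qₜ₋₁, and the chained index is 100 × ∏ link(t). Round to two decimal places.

Link Year 1→Year 2:
ΣP(Year 2)Q(Year 1) = 4.23×84 + 75.56×36 + 4.79×120 = 355.32 + 2720.16 + 574.8 = 3650.28
ΣP(Year 1)Q(Year 1) = 3.79×84 + 62.29×36 + 3.69×120 = 318.36 + 2242.44 + 442.8 = 3003.6
link = 3650.28/3003.6 = 1.215302
Link Year 2→Year 3:
ΣP(Year 3)Q(Year 2) = 5.04×86 + 78.54×33 + 4.13×101 = 433.44 + 2591.82 + 417.13 = 3442.39
ΣP(Year 2)Q(Year 2) = 4.23×86 + 75.56×33 + 4.79×101 = 363.78 + 2493.48 + 483.79 = 3341.05
link = 3442.39/3341.05 = 1.030332
Link Year 3→Year 4:
ΣP(Year 4)Q(Year 3) = 5.02×92 + 74.43×28 + 4.63×89 = 461.84 + 2084.04 + 412.07 = 2957.95
ΣP(Year 3)Q(Year 3) = 5.04×92 + 78.54×28 + 4.13×89 = 463.68 + 2199.12 + 367.57 = 3030.37
link = 2957.95/3030.37 = 0.976102
Chained index = 100 × 1.215302 × 1.030332 × 0.976102 = 122.2240

122.22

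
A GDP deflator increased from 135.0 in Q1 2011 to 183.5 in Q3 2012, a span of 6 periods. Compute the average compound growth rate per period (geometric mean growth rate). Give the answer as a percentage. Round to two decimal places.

5.25%

Growth factor = (183.5/135.0)^(1/6) = (1.359259)^(1/6) = 1.052488
Growth rate = 1.052488 − 1 = 0.052488 = 5.2488%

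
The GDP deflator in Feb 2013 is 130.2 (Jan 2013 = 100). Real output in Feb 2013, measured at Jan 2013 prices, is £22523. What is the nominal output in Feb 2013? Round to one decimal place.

29324.9

Nominal = Real × (Index/100) = 22523 × (130.2/100)
        = 22523 × 1.302 = 29324.9460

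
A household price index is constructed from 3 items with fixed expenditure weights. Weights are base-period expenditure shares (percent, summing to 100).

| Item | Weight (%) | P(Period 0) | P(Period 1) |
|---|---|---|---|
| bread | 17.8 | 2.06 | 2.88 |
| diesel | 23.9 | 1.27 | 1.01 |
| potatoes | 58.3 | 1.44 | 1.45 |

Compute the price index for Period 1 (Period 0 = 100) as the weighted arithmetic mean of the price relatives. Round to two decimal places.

102.60

bread: 17.8 × (2.88/2.06) = 17.8 × 1.398058 = 24.8854
diesel: 23.9 × (1.01/1.27) = 23.9 × 0.795276 = 19.0071
potatoes: 58.3 × (1.45/1.44) = 58.3 × 1.006944 = 58.7049
Index = Σ wᵢ·(p₁ᵢ/p₀ᵢ) = 24.8854 + 19.0071 + 58.7049 = 102.5974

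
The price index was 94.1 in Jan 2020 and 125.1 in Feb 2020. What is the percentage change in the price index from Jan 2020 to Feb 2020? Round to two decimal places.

Change = (125.1 − 94.1) / 94.1 × 100
       = 31.0 / 94.1 × 100 = 32.9437%

32.94%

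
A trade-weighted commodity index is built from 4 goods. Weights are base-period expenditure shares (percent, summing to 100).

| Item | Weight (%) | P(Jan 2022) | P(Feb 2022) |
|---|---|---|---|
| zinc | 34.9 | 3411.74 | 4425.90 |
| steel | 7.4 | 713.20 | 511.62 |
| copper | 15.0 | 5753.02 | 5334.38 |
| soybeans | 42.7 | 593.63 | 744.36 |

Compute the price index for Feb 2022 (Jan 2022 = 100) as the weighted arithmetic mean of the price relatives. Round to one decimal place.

zinc: 34.9 × (4425.90/3411.74) = 34.9 × 1.297256 = 45.2742
steel: 7.4 × (511.62/713.20) = 7.4 × 0.717358 = 5.3085
copper: 15.0 × (5334.38/5753.02) = 15.0 × 0.927231 = 13.9085
soybeans: 42.7 × (744.36/593.63) = 42.7 × 1.253912 = 53.5421
Index = Σ wᵢ·(p₁ᵢ/p₀ᵢ) = 45.2742 + 5.3085 + 13.9085 + 53.5421 = 118.0332

118.0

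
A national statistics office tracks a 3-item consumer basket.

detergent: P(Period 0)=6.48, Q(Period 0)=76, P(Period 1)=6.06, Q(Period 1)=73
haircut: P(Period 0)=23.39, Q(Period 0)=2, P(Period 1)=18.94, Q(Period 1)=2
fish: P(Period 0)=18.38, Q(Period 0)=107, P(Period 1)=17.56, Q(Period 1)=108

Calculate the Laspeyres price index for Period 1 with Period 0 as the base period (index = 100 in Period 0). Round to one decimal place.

Laspeyres price index uses base-period quantities as weights.
ΣP(Period 1)·Q(Period 0) = 6.06×76 + 18.94×2 + 17.56×107 = 460.56 + 37.88 + 1878.92 = 2377.36
ΣP(Period 0)·Q(Period 0) = 6.48×76 + 23.39×2 + 18.38×107 = 492.48 + 46.78 + 1966.66 = 2505.92
Index = 2377.36 / 2505.92 × 100 = 94.8697

94.9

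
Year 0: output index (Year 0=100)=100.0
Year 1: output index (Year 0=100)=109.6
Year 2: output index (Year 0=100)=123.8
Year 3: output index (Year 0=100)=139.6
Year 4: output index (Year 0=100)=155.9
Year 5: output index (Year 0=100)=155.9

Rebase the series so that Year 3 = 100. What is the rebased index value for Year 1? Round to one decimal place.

78.5

Rebased(Year 1) = 109.6 / 139.6 × 100 = 78.5100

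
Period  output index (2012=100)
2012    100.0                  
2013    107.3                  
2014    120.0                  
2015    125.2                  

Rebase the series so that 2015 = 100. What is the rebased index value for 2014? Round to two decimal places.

Rebased(2014) = 120.0 / 125.2 × 100 = 95.8466

95.85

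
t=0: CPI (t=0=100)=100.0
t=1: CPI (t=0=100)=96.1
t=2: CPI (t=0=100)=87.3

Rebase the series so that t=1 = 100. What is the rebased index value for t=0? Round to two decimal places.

104.06

Rebased(t=0) = 100.0 / 96.1 × 100 = 104.0583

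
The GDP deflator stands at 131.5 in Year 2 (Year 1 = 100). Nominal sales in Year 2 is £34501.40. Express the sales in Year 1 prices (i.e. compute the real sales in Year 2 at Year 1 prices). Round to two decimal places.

Real = Nominal ÷ (Index/100) = 34501.40 ÷ (131.5/100)
     = 34501.40 ÷ 1.315 = 26236.8061

26236.81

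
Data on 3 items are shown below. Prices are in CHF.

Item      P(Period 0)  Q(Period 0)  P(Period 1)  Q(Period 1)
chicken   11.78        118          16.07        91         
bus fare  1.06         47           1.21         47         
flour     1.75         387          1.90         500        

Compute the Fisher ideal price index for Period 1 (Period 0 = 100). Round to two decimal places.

125.31

Laspeyres component (base-period weights):
ΣP(Period 1)Q(Period 0) = 16.07×118 + 1.21×47 + 1.90×387 = 1896.26 + 56.87 + 735.3 = 2688.43
ΣP(Period 0)Q(Period 0) = 11.78×118 + 1.06×47 + 1.75×387 = 1390.04 + 49.82 + 677.25 = 2117.11
L = 2688.43 / 2117.11 × 100 = 126.9858
Paasche component (current-period weights):
ΣP(Period 1)Q(Period 1) = 16.07×91 + 1.21×47 + 1.90×500 = 1462.37 + 56.87 + 950 = 2469.24
ΣP(Period 0)Q(Period 1) = 11.78×91 + 1.06×47 + 1.75×500 = 1071.98 + 49.82 + 875 = 1996.8
P = 2469.24 / 1996.8 × 100 = 123.6599
Fisher = √(L × P) = √(126.9858 × 123.6599) = 125.3118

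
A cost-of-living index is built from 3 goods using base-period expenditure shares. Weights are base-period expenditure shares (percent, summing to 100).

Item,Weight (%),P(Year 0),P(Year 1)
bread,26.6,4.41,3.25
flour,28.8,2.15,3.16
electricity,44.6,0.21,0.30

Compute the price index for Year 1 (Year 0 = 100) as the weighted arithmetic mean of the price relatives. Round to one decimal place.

125.6

bread: 26.6 × (3.25/4.41) = 26.6 × 0.736961 = 19.6032
flour: 28.8 × (3.16/2.15) = 28.8 × 1.469767 = 42.3293
electricity: 44.6 × (0.30/0.21) = 44.6 × 1.428571 = 63.7143
Index = Σ wᵢ·(p₁ᵢ/p₀ᵢ) = 19.6032 + 42.3293 + 63.7143 = 125.6468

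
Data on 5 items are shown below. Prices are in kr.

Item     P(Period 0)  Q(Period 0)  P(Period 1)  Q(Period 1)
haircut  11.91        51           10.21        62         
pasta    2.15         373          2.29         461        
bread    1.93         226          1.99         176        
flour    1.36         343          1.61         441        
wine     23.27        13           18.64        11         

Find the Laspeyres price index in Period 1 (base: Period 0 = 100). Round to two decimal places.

Laspeyres price index uses base-period quantities as weights.
ΣP(Period 1)·Q(Period 0) = 10.21×51 + 2.29×373 + 1.99×226 + 1.61×343 + 18.64×13 = 520.71 + 854.17 + 449.74 + 552.23 + 242.32 = 2619.17
ΣP(Period 0)·Q(Period 0) = 11.91×51 + 2.15×373 + 1.93×226 + 1.36×343 + 23.27×13 = 607.41 + 801.95 + 436.18 + 466.48 + 302.51 = 2614.53
Index = 2619.17 / 2614.53 × 100 = 100.1775

100.18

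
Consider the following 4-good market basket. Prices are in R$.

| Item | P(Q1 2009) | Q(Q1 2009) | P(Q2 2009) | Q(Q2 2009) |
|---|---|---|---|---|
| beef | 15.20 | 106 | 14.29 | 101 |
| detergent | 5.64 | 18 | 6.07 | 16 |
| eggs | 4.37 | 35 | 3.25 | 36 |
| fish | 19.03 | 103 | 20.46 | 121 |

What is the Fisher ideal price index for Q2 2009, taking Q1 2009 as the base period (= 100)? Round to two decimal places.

Laspeyres component (base-period weights):
ΣP(Q2 2009)Q(Q1 2009) = 14.29×106 + 6.07×18 + 3.25×35 + 20.46×103 = 1514.74 + 109.26 + 113.75 + 2107.38 = 3845.13
ΣP(Q1 2009)Q(Q1 2009) = 15.20×106 + 5.64×18 + 4.37×35 + 19.03×103 = 1611.2 + 101.52 + 152.95 + 1960.09 = 3825.76
L = 3845.13 / 3825.76 × 100 = 100.5063
Paasche component (current-period weights):
ΣP(Q2 2009)Q(Q2 2009) = 14.29×101 + 6.07×16 + 3.25×36 + 20.46×121 = 1443.29 + 97.12 + 117 + 2475.66 = 4133.07
ΣP(Q1 2009)Q(Q2 2009) = 15.20×101 + 5.64×16 + 4.37×36 + 19.03×121 = 1535.2 + 90.24 + 157.32 + 2302.63 = 4085.39
P = 4133.07 / 4085.39 × 100 = 101.1671
Fisher = √(L × P) = √(100.5063 × 101.1671) = 100.8362

100.84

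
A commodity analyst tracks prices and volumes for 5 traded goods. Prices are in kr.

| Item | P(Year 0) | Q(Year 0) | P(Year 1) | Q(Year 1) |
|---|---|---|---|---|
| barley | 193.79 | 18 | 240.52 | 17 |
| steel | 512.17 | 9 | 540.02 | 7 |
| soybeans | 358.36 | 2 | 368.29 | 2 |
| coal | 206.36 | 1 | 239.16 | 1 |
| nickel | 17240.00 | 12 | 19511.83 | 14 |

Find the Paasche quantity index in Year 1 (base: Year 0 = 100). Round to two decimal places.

Paasche quantity index uses current-period prices as weights.
ΣP(Year 1)·Q(Year 1) = 240.52×17 + 540.02×7 + 368.29×2 + 239.16×1 + 19511.83×14 = 4088.84 + 3780.14 + 736.58 + 239.16 + 273165.62 = 282010.34
ΣP(Year 1)·Q(Year 0) = 240.52×18 + 540.02×9 + 368.29×2 + 239.16×1 + 19511.83×12 = 4329.36 + 4860.18 + 736.58 + 239.16 + 234141.96 = 244307.24
Index = 282010.34 / 244307.24 × 100 = 115.4327

115.43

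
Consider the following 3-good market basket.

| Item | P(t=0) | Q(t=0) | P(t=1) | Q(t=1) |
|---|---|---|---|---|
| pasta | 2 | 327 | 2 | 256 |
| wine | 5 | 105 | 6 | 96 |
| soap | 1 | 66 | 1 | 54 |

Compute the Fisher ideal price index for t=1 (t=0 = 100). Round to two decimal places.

Laspeyres component (base-period weights):
ΣP(t=1)Q(t=0) = 2×327 + 6×105 + 1×66 = 654 + 630 + 66 = 1350
ΣP(t=0)Q(t=0) = 2×327 + 5×105 + 1×66 = 654 + 525 + 66 = 1245
L = 1350 / 1245 × 100 = 108.4337
Paasche component (current-period weights):
ΣP(t=1)Q(t=1) = 2×256 + 6×96 + 1×54 = 512 + 576 + 54 = 1142
ΣP(t=0)Q(t=1) = 2×256 + 5×96 + 1×54 = 512 + 480 + 54 = 1046
P = 1142 / 1046 × 100 = 109.1778
Fisher = √(L × P) = √(108.4337 × 109.1778) = 108.8051

108.81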